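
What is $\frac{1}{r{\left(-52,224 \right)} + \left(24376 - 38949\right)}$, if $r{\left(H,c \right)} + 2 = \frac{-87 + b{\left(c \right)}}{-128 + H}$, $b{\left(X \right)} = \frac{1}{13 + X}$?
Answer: $- \frac{21330}{310874441} \approx -6.8613 \cdot 10^{-5}$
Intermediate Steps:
$r{\left(H,c \right)} = -2 + \frac{-87 + \frac{1}{13 + c}}{-128 + H}$
$\frac{1}{r{\left(-52,224 \right)} + \left(24376 - 38949\right)} = \frac{1}{\frac{1 + \left(13 + 224\right) \left(169 - -104\right)}{\left(-128 - 52\right) \left(13 + 224\right)} + \left(24376 - 38949\right)} = \frac{1}{\frac{1 + 237 \left(169 + 104\right)}{\left(-180\right) 237} - 14573} = \frac{1}{\left(- \frac{1}{180}\right) \frac{1}{237} \left(1 + 237 \cdot 273\right) - 14573} = \frac{1}{\left(- \frac{1}{180}\right) \frac{1}{237} \left(1 + 64701\right) - 14573} = \frac{1}{\left(- \frac{1}{180}\right) \frac{1}{237} \cdot 64702 - 14573} = \frac{1}{- \frac{32351}{21330} - 14573} = \frac{1}{- \frac{310874441}{21330}} = - \frac{21330}{310874441}$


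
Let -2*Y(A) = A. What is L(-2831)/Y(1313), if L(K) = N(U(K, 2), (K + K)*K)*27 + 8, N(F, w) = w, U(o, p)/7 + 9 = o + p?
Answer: -66582508/101 ≈ -6.5923e+5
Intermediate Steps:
Y(A) = -A/2
U(o, p) = -63 + 7*o + 7*p (U(o, p) = -63 + 7*(o + p) = -63 + (7*o + 7*p) = -63 + 7*o + 7*p)
L(K) = 8 + 54*K² (L(K) = ((K + K)*K)*27 + 8 = ((2*K)*K)*27 + 8 = (2*K²)*27 + 8 = 54*K² + 8 = 8 + 54*K²)
L(-2831)/Y(1313) = (8 + 54*(-2831)²)/((-½*1313)) = (8 + 54*8014561)/(-1313/2) = (8 + 432786294)*(-2/1313) = 432786302*(-2/1313) = -66582508/101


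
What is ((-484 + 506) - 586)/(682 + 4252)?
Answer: -282/2467 ≈ -0.11431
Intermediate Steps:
((-484 + 506) - 586)/(682 + 4252) = (22 - 586)/4934 = -564*1/4934 = -282/2467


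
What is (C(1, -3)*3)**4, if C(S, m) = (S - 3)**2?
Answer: 20736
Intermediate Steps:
C(S, m) = (-3 + S)**2
(C(1, -3)*3)**4 = ((-3 + 1)**2*3)**4 = ((-2)**2*3)**4 = (4*3)**4 = 12**4 = 20736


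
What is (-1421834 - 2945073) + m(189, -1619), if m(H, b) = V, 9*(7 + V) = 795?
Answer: -13100477/3 ≈ -4.3668e+6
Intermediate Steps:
V = 244/3 (V = -7 + (⅑)*795 = -7 + 265/3 = 244/3 ≈ 81.333)
m(H, b) = 244/3
(-1421834 - 2945073) + m(189, -1619) = (-1421834 - 2945073) + 244/3 = -4366907 + 244/3 = -13100477/3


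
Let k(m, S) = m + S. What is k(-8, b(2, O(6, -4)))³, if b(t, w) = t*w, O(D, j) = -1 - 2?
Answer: -2744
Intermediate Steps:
O(D, j) = -3
k(m, S) = S + m
k(-8, b(2, O(6, -4)))³ = (2*(-3) - 8)³ = (-6 - 8)³ = (-14)³ = -2744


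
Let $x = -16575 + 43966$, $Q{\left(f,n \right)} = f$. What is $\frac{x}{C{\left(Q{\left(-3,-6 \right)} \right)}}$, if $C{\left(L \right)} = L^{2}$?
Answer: $\frac{27391}{9} \approx 3043.4$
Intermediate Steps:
$x = 27391$
$\frac{x}{C{\left(Q{\left(-3,-6 \right)} \right)}} = \frac{27391}{\left(-3\right)^{2}} = \frac{27391}{9}$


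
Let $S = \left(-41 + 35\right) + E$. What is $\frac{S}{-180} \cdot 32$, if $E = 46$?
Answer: $- \frac{64}{9} \approx -7.1111$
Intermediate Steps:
$S = 40$ ($S = \left(-41 + 35\right) + 46 = -6 + 46 = 40$)
$\frac{S}{-180} \cdot 32 = \frac{1}{-180} \cdot 40 \cdot 32 = \left(- \frac{1}{180}\right) 40 \cdot 32 = \left(- \frac{2}{9}\right) 32 = - \frac{64}{9}$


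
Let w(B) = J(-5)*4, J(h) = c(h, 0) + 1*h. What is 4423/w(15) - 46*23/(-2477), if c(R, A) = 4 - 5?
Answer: -10930379/59448 ≈ -183.86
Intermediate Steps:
c(R, A) = -1
J(h) = -1 + h (J(h) = -1 + 1*h = -1 + h)
w(B) = -24 (w(B) = (-1 - 5)*4 = -6*4 = -24)
4423/w(15) - 46*23/(-2477) = 4423/(-24) - 46*23/(-2477) = 4423*(-1/24) - 1058*(-1/2477) = -4423/24 + 1058/2477 = -10930379/59448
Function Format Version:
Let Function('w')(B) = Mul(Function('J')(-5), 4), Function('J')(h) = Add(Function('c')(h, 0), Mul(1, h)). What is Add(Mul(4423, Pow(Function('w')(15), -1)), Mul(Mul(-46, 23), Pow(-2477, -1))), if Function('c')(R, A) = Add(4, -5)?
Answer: Rational(-10930379, 59448) ≈ -183.86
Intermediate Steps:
Function('c')(R, A) = -1
Function('J')(h) = Add(-1, h) (Function('J')(h) = Add(-1, Mul(1, h)) = Add(-1, h))
Function('w')(B) = -24 (Function('w')(B) = Mul(Add(-1, -5), 4) = Mul(-6, 4) = -24)
Add(Mul(4423, Pow(Function('w')(15), -1)), Mul(Mul(-46, 23), Pow(-2477, -1))) = Add(Mul(4423, Pow(-24, -1)), Mul(Mul(-46, 23), Pow(-2477, -1))) = Add(Mul(4423, Rational(-1, 24)), Mul(-1058, Rational(-1, 2477))) = Add(Rational(-4423, 24), Rational(1058, 2477)) = Rational(-10930379, 59448)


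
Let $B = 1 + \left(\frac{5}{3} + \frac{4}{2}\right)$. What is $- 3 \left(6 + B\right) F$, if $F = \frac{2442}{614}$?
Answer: $- \frac{39072}{307} \approx -127.27$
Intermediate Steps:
$B = \frac{14}{3}$ ($B = 1 + \left(5 \cdot \frac{1}{3} + 4 \cdot \frac{1}{2}\right) = 1 + \left(\frac{5}{3} + 2\right) = 1 + \frac{11}{3} = \frac{14}{3} \approx 4.6667$)
$F = \frac{1221}{307}$ ($F = 2442 \cdot \frac{1}{614} = \frac{1221}{307} \approx 3.9772$)
$- 3 \left(6 + B\right) F = - 3 \left(6 + \frac{14}{3}\right) \frac{1221}{307} = \left(-3\right) \frac{32}{3} \cdot \frac{1221}{307} = \left(-32\right) \frac{1221}{307} = - \frac{39072}{307}$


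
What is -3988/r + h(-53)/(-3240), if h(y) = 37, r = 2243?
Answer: -13004111/7267320 ≈ -1.7894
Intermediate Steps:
-3988/r + h(-53)/(-3240) = -3988/2243 + 37/(-3240) = -3988*1/2243 + 37*(-1/3240) = -3988/2243 - 37/3240 = -13004111/7267320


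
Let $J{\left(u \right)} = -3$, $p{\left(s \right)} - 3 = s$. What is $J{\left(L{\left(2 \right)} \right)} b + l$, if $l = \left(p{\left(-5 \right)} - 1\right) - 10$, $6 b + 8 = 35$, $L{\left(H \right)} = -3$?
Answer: $- \frac{53}{2} \approx -26.5$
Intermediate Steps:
$p{\left(s \right)} = 3 + s$
$b = \frac{9}{2}$ ($b = - \frac{4}{3} + \frac{1}{6} \cdot 35 = - \frac{4}{3} + \frac{35}{6} = \frac{9}{2} \approx 4.5$)
$l = -13$ ($l = \left(\left(3 - 5\right) - 1\right) - 10 = \left(-2 - 1\right) - 10 = -3 - 10 = -13$)
$J{\left(L{\left(2 \right)} \right)} b + l = \left(-3\right) \frac{9}{2} - 13 = - \frac{27}{2} - 13 = - \frac{53}{2}$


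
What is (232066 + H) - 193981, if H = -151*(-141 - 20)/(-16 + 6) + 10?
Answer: 356639/10 ≈ 35664.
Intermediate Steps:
H = -24211/10 (H = -(-24311)/(-10) + 10 = -(-24311)*(-1)/10 + 10 = -151*161/10 + 10 = -24311/10 + 10 = -24211/10 ≈ -2421.1)
(232066 + H) - 193981 = (232066 - 24211/10) - 193981 = 2296449/10 - 193981 = 356639/10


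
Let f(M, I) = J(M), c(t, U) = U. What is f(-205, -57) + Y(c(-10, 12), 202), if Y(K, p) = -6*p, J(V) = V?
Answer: -1417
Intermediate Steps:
f(M, I) = M
f(-205, -57) + Y(c(-10, 12), 202) = -205 - 6*202 = -205 - 1212 = -1417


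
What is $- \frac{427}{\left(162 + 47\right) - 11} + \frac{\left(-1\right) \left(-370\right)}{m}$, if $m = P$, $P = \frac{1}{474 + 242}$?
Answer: $\frac{52453733}{198} \approx 2.6492 \cdot 10^{5}$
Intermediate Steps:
$P = \frac{1}{716} \approx 0.0013966$
$m = \frac{1}{716} \approx 0.0013966$
$- \frac{427}{\left(162 + 47\right) - 11} + \frac{\left(-1\right) \left(-370\right)}{m} = - \frac{427}{\left(162 + 47\right) - 11} + \left(-1\right) \left(-370\right) \frac{1}{\frac{1}{716}} = - \frac{427}{209 - 11} + 370 \cdot 716 = - \frac{427}{198} + 264920 = \frac{52453733}{198}$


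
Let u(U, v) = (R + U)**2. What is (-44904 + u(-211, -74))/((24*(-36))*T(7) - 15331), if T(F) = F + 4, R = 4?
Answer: 411/4967 ≈ 0.082746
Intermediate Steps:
T(F) = 4 + F
u(U, v) = (4 + U)**2
(-44904 + u(-211, -74))/((24*(-36))*T(7) - 15331) = (-44904 + (4 - 211)**2)/((24*(-36))*(4 + 7) - 15331) = (-44904 + (-207)**2)/(-864*11 - 15331) = (-44904 + 42849)/(-9504 - 15331) = -2055/(-24835) = -2055*(-1/24835) = 411/4967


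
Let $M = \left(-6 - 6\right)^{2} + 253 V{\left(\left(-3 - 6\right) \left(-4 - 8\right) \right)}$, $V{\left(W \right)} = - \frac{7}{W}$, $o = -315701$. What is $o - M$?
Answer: $- \frac{34109489}{108} \approx -3.1583 \cdot 10^{5}$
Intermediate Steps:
$M = \frac{13781}{108}$ ($M = \left(-6 - 6\right)^{2} + 253 \left(- \frac{7}{\left(-3 - 6\right) \left(-4 - 8\right)}\right) = \left(-12\right)^{2} + 253 \left(- \frac{7}{\left(-9\right) \left(-12\right)}\right) = 144 + 253 \left(- \frac{7}{108}\right) = 144 - \frac{1771}{108} = \frac{13781}{108} \approx 127.6$)
$o - M = -315701 - \frac{13781}{108} = - \frac{34109489}{108}$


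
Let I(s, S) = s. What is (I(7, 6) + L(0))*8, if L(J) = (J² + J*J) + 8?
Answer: 120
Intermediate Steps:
L(J) = 8 + 2*J² (L(J) = (J² + J²) + 8 = 2*J² + 8 = 8 + 2*J²)
(I(7, 6) + L(0))*8 = (7 + (8 + 2*0²))*8 = (7 + (8 + 2*0))*8 = (7 + (8 + 0))*8 = (7 + 8)*8 = 15*8 = 120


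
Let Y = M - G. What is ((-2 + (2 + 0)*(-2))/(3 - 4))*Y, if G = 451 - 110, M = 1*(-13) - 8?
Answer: -2172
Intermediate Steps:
M = -21 (M = -13 - 8 = -21)
G = 341
Y = -362 (Y = -21 - 1*341 = -21 - 341 = -362)
((-2 + (2 + 0)*(-2))/(3 - 4))*Y = ((-2 + (2 + 0)*(-2))/(3 - 4))*(-362) = ((-2 + 2*(-2))/(-1))*(-362) = ((-2 - 4)*(-1))*(-362) = -6*(-1)*(-362) = 6*(-362) = -2172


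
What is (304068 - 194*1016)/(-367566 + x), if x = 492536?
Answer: 53482/62485 ≈ 0.85592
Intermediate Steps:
(304068 - 194*1016)/(-367566 + x) = (304068 - 194*1016)/(-367566 + 492536) = (304068 - 197104)/124970 = 106964*(1/124970) = 53482/62485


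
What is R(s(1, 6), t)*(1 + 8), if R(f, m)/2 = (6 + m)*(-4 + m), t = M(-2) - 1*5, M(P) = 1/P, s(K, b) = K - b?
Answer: -171/2 ≈ -85.500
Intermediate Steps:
t = -11/2 (t = 1/(-2) - 1*5 = -½ - 5 = -11/2 ≈ -5.5000)
R(f, m) = 2*(-4 + m)*(6 + m) (R(f, m) = 2*((6 + m)*(-4 + m)) = 2*((-4 + m)*(6 + m)) = 2*(-4 + m)*(6 + m))
R(s(1, 6), t)*(1 + 8) = (-48 + 2*(-11/2)² + 4*(-11/2))*(1 + 8) = (-48 + 2*(121/4) - 22)*9 = (-48 + 121/2 - 22)*9 = -19/2*9 = -171/2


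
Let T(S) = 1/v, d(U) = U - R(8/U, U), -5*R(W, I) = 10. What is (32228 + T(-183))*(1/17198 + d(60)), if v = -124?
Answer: 4261131853067/2132552 ≈ 1.9981e+6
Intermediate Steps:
R(W, I) = -2 (R(W, I) = -⅕*10 = -2)
d(U) = 2 + U (d(U) = U - 1*(-2) = U + 2 = 2 + U)
T(S) = -1/124 (T(S) = 1/(-124) = -1/124)
(32228 + T(-183))*(1/17198 + d(60)) = (32228 - 1/124)*(1/17198 + (2 + 60)) = 3996271*(1/17198 + 62)/124 = (3996271/124)*(1066277/17198) = 4261131853067/2132552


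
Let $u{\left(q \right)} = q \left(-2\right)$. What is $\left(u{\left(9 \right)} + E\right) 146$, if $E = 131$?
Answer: $16498$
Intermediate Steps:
$u{\left(q \right)} = - 2 q$
$\left(u{\left(9 \right)} + E\right) 146 = \left(\left(-2\right) 9 + 131\right) 146 = \left(-18 + 131\right) 146 = 113 \cdot 146 = 16498$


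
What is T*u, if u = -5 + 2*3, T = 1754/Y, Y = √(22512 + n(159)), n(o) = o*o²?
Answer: 1754*√4042191/4042191 ≈ 0.87241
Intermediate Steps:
n(o) = o³
Y = √4042191 (Y = √(22512 + 159³) = √(22512 + 4019679) = √4042191 ≈ 2010.5)
T = 1754*√4042191/4042191 (T = 1754/(√4042191) = 1754*(√4042191/4042191) = 1754*√4042191/4042191 ≈ 0.87241)
u = 1 (u = -5 + 6 = 1)
T*u = (1754*√4042191/4042191)*1 = 1754*√4042191/4042191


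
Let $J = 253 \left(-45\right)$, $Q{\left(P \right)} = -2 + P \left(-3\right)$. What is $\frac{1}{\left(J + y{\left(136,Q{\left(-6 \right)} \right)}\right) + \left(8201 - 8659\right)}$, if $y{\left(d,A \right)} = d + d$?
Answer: $- \frac{1}{11571} \approx -8.6423 \cdot 10^{-5}$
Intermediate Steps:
$Q{\left(P \right)} = -2 - 3 P$
$y{\left(d,A \right)} = 2 d$
$J = -11385$
$\frac{1}{\left(J + y{\left(136,Q{\left(-6 \right)} \right)}\right) + \left(8201 - 8659\right)} = \frac{1}{\left(-11385 + 2 \cdot 136\right) + \left(8201 - 8659\right)} = \frac{1}{\left(-11385 + 272\right) - 458} = \frac{1}{-11113 - 458} = \frac{1}{-11571} = - \frac{1}{11571}$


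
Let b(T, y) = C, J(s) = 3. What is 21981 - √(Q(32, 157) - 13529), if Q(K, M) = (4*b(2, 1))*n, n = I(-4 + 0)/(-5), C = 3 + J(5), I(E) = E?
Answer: 21981 - I*√337745/5 ≈ 21981.0 - 116.23*I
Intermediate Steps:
C = 6 (C = 3 + 3 = 6)
b(T, y) = 6
n = ⅘ (n = (-4 + 0)/(-5) = -4*(-⅕) = ⅘ ≈ 0.80000)
Q(K, M) = 96/5 (Q(K, M) = (4*6)*(⅘) = 24*(⅘) = 96/5)
21981 - √(Q(32, 157) - 13529) = 21981 - √(96/5 - 13529) = 21981 - √(-67549/5) = 21981 - I*√337745/5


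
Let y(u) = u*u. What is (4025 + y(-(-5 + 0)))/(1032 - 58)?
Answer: 2025/487 ≈ 4.1581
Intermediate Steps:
y(u) = u²
(4025 + y(-(-5 + 0)))/(1032 - 58) = (4025 + (-(-5 + 0))²)/(1032 - 58) = (4025 + (-1*(-5))²)/974 = (4025 + 5²)*(1/974) = (4025 + 25)*(1/974) = 4050*(1/974) = 2025/487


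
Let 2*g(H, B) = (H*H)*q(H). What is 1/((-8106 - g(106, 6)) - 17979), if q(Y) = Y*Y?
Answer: -1/63149933 ≈ -1.5835e-8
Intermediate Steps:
q(Y) = Y**2
g(H, B) = H**4/2 (g(H, B) = ((H*H)*H**2)/2 = (H**2*H**2)/2 = H**4/2)
1/((-8106 - g(106, 6)) - 17979) = 1/((-8106 - 106**4/2) - 17979) = 1/((-8106 - 126247696/2) - 17979) = 1/((-8106 - 1*63123848) - 17979) = 1/((-8106 - 63123848) - 17979) = 1/(-63131954 - 17979) = 1/(-63149933) = -1/63149933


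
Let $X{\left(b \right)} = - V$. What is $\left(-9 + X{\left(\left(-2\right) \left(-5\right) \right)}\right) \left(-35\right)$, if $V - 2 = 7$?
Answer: $630$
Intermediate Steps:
$V = 9$ ($V = 2 + 7 = 9$)
$X{\left(b \right)} = -9$ ($X{\left(b \right)} = \left(-1\right) 9 = -9$)
$\left(-9 + X{\left(\left(-2\right) \left(-5\right) \right)}\right) \left(-35\right) = \left(-9 - 9\right) \left(-35\right) = \left(-18\right) \left(-35\right) = 630$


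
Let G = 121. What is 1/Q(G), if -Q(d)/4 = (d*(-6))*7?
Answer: 1/20328 ≈ 4.9193e-5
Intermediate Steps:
Q(d) = 168*d (Q(d) = -4*d*(-6)*7 = -4*(-6*d)*7 = -(-168)*d = 168*d)
1/Q(G) = 1/(168*121) = 1/20328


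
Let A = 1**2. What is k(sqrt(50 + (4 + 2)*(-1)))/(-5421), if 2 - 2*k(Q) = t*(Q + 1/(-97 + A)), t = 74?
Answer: -133/520416 + 74*sqrt(11)/5421 ≈ 0.045018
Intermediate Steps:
A = 1
k(Q) = 133/96 - 37*Q (k(Q) = 1 - 37*(Q + 1/(-97 + 1)) = 1 - 37*(Q + 1/(-96)) = 1 - 37*(Q - 1/96) = 1 - 37*(-1/96 + Q) = 1 - (-37/48 + 74*Q)/2 = 1 + (37/96 - 37*Q) = 133/96 - 37*Q)
k(sqrt(50 + (4 + 2)*(-1)))/(-5421) = (133/96 - 37*sqrt(50 + (4 + 2)*(-1)))/(-5421) = (133/96 - 37*sqrt(50 + 6*(-1)))*(-1/5421) = (133/96 - 37*sqrt(50 - 6))*(-1/5421) = (133/96 - 74*sqrt(11))*(-1/5421) = -133/520416 + 74*sqrt(11)/5421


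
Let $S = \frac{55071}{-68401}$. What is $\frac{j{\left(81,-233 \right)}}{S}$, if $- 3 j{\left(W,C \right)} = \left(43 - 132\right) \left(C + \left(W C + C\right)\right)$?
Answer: $\frac{117729817571}{165213} \approx 7.1259 \cdot 10^{5}$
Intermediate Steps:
$S = - \frac{55071}{68401}$ ($S = 55071 \left(- \frac{1}{68401}\right) = - \frac{55071}{68401} \approx -0.80512$)
$j{\left(W,C \right)} = \frac{178 C}{3} + \frac{89 C W}{3}$ ($j{\left(W,C \right)} = - \frac{\left(43 - 132\right) \left(C + \left(W C + C\right)\right)}{3} = - \frac{\left(-89\right) \left(C + \left(C W + C\right)\right)}{3} = - \frac{\left(-89\right) \left(C + \left(C + C W\right)\right)}{3} = - \frac{\left(-89\right) \left(2 C + C W\right)}{3} = - \frac{- 178 C - 89 C W}{3} = \frac{178 C}{3} + \frac{89 C W}{3}$)
$\frac{j{\left(81,-233 \right)}}{S} = \frac{\frac{89}{3} \left(-233\right) \left(2 + 81\right)}{- \frac{55071}{68401}} = \frac{89}{3} \left(-233\right) 83 \left(- \frac{68401}{55071}\right) = \left(- \frac{1721171}{3}\right) \left(- \frac{68401}{55071}\right) = \frac{117729817571}{165213}$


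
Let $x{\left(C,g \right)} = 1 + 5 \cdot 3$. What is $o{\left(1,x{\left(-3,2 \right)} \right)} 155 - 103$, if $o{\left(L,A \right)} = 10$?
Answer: $1447$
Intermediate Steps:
$x{\left(C,g \right)} = 16$ ($x{\left(C,g \right)} = 1 + 15 = 16$)
$o{\left(1,x{\left(-3,2 \right)} \right)} 155 - 103 = 10 \cdot 155 - 103 = 1550 - 103 = 1447$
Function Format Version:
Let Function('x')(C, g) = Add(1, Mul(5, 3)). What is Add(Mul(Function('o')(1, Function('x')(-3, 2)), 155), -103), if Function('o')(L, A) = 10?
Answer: 1447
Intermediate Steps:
Function('x')(C, g) = 16 (Function('x')(C, g) = Add(1, 15) = 16)
Add(Mul(Function('o')(1, Function('x')(-3, 2)), 155), -103) = Add(Mul(10, 155), -103) = Add(1550, -103) = 1447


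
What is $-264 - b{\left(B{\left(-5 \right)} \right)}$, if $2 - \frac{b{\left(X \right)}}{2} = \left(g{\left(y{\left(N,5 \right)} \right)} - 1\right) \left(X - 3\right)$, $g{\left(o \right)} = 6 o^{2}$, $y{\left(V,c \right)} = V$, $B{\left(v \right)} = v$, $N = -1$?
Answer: $-348$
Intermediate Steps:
$b{\left(X \right)} = 34 - 10 X$ ($b{\left(X \right)} = 4 - 2 \left(6 \left(-1\right)^{2} - 1\right) \left(X - 3\right) = 4 - 2 \left(6 \cdot 1 - 1\right) \left(-3 + X\right) = 4 - 2 \left(6 - 1\right) \left(-3 + X\right) = 4 - 2 \cdot 5 \left(-3 + X\right) = 4 - 2 \left(-15 + 5 X\right) = 4 - \left(-30 + 10 X\right) = 34 - 10 X$)
$-264 - b{\left(B{\left(-5 \right)} \right)} = -264 - \left(34 - -50\right) = -264 - \left(34 + 50\right) = -264 - 84 = -348$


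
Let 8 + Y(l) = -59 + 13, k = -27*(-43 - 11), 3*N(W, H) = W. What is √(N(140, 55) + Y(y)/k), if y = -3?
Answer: √3777/9 ≈ 6.8286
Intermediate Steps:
N(W, H) = W/3
k = 1458 (k = -27*(-54) = 1458)
Y(l) = -54 (Y(l) = -8 + (-59 + 13) = -8 - 46 = -54)
√(N(140, 55) + Y(y)/k) = √((⅓)*140 - 54/1458) = √(140/3 - 54*1/1458) = √(140/3 - 1/27) = √(1259/27) = √3777/9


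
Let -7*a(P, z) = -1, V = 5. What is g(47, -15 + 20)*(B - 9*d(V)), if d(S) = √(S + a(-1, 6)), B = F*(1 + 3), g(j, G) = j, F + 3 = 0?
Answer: -564 - 2538*√7/7 ≈ -1523.3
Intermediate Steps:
F = -3 (F = -3 + 0 = -3)
a(P, z) = ⅐ (a(P, z) = -⅐*(-1) = ⅐)
B = -12 (B = -3*(1 + 3) = -3*4 = -12)
d(S) = √(⅐ + S) (d(S) = √(S + ⅐) = √(⅐ + S))
g(47, -15 + 20)*(B - 9*d(V)) = 47*(-12 - 9*√(7 + 49*5)/7) = 47*(-12 - 9*√(7 + 245)/7) = 47*(-12 - 9*√252/7) = 47*(-12 - 9*6*√7/7) = 47*(-12 - 54*√7/7) = -564 - 2538*√7/7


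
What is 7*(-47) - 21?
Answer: -350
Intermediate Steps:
7*(-47) - 21 = -329 - 21 = -350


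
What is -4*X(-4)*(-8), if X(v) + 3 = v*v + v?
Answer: 288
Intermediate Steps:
X(v) = -3 + v + v² (X(v) = -3 + (v*v + v) = -3 + (v² + v) = -3 + (v + v²) = -3 + v + v²)
-4*X(-4)*(-8) = -4*(-3 - 4 + (-4)²)*(-8) = -4*(-3 - 4 + 16)*(-8) = -4*9*(-8) = -36*(-8) = 288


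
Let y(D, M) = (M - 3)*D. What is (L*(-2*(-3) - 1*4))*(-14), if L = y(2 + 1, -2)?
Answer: 420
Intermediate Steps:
y(D, M) = D*(-3 + M) (y(D, M) = (-3 + M)*D = D*(-3 + M))
L = -15 (L = (2 + 1)*(-3 - 2) = 3*(-5) = -15)
(L*(-2*(-3) - 1*4))*(-14) = -15*(-2*(-3) - 1*4)*(-14) = -15*(6 - 4)*(-14) = -15*2*(-14) = -30*(-14) = 420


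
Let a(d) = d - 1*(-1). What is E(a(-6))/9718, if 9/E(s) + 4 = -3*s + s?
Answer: 3/19436 ≈ 0.00015435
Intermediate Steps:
a(d) = 1 + d (a(d) = d + 1 = 1 + d)
E(s) = 9/(-4 - 2*s) (E(s) = 9/(-4 + (-3*s + s)) = 9/(-4 - 2*s))
E(a(-6))/9718 = -9/(4 + 2*(1 - 6))/9718 = -9/(4 + 2*(-5))*(1/9718) = -9/(4 - 10)*(1/9718) = -9/(-6)*(1/9718) = -9*(-1/6)*(1/9718) = (3/2)*(1/9718) = 3/19436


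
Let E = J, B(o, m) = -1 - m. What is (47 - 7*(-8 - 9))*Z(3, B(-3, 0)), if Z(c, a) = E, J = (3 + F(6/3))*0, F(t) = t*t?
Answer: 0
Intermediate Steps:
F(t) = t²
J = 0 (J = (3 + (6/3)²)*0 = (3 + (6*(⅓))²)*0 = (3 + 2²)*0 = (3 + 4)*0 = 7*0 = 0)
E = 0
Z(c, a) = 0
(47 - 7*(-8 - 9))*Z(3, B(-3, 0)) = (47 - 7*(-8 - 9))*0 = (47 - 7*(-17))*0 = (47 + 119)*0 = 166*0 = 0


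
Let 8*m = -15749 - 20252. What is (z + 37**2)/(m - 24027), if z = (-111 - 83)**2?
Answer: -312040/228217 ≈ -1.3673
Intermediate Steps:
m = -36001/8 (m = (-15749 - 20252)/8 = (1/8)*(-36001) = -36001/8 ≈ -4500.1)
z = 37636 (z = (-194)**2 = 37636)
(z + 37**2)/(m - 24027) = (37636 + 37**2)/(-36001/8 - 24027) = (37636 + 1369)/(-228217/8) = 39005*(-8/228217) = -312040/228217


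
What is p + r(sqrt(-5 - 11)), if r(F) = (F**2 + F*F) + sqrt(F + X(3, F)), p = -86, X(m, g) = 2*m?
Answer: -118 + sqrt(6 + 4*I) ≈ -115.43 + 0.77817*I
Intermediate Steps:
r(F) = sqrt(6 + F) + 2*F**2 (r(F) = (F**2 + F*F) + sqrt(F + 2*3) = (F**2 + F**2) + sqrt(F + 6) = 2*F**2 + sqrt(6 + F) = sqrt(6 + F) + 2*F**2)
p + r(sqrt(-5 - 11)) = -86 + (sqrt(6 + sqrt(-5 - 11)) + 2*(sqrt(-5 - 11))**2) = -86 + (sqrt(6 + sqrt(-16)) + 2*(sqrt(-16))**2) = -86 + (sqrt(6 + 4*I) + 2*(4*I)**2) = -86 + (sqrt(6 + 4*I) + 2*(-16)) = -86 + (sqrt(6 + 4*I) - 32) = -86 + (-32 + sqrt(6 + 4*I)) = -118 + sqrt(6 + 4*I)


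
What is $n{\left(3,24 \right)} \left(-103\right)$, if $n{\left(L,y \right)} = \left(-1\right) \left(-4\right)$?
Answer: $-412$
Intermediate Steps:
$n{\left(L,y \right)} = 4$
$n{\left(3,24 \right)} \left(-103\right) = 4 \left(-103\right) = -412$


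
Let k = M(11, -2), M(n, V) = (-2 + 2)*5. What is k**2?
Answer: 0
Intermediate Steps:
M(n, V) = 0 (M(n, V) = 0*5 = 0)
k = 0
k**2 = 0**2 = 0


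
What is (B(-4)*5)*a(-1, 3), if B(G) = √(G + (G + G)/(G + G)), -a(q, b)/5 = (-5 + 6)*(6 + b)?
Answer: -225*I*√3 ≈ -389.71*I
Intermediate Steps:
a(q, b) = -30 - 5*b (a(q, b) = -5*(-5 + 6)*(6 + b) = -5*(6 + b) = -30 - 5*b)
B(G) = √(1 + G) (B(G) = √(G + (2*G)/((2*G))) = √(G + (2*G)*(1/(2*G))) = √(G + 1) = √(1 + G))
(B(-4)*5)*a(-1, 3) = (√(1 - 4)*5)*(-30 - 5*3) = (√(-3)*5)*(-30 - 15) = ((I*√3)*5)*(-45) = (5*I*√3)*(-45) = -225*I*√3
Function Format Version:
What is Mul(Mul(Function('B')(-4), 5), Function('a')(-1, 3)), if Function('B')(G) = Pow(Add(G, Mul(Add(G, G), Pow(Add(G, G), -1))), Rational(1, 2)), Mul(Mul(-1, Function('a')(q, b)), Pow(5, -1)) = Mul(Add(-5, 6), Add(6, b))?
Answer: Mul(-225, I, Pow(3, Rational(1, 2))) ≈ Mul(-389.71, I)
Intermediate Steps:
Function('a')(q, b) = Add(-30, Mul(-5, b)) (Function('a')(q, b) = Mul(-5, Mul(Add(-5, 6), Add(6, b))) = Mul(-5, Mul(1, Add(6, b))) = Mul(-5, Add(6, b)) = Add(-30, Mul(-5, b)))
Function('B')(G) = Pow(Add(1, G), Rational(1, 2)) (Function('B')(G) = Pow(Add(G, Mul(Mul(2, G), Pow(Mul(2, G), -1))), Rational(1, 2)) = Pow(Add(G, Mul(Mul(2, G), Mul(Rational(1, 2), Pow(G, -1)))), Rational(1, 2)) = Pow(Add(G, 1), Rational(1, 2)) = Pow(Add(1, G), Rational(1, 2)))
Mul(Mul(Function('B')(-4), 5), Function('a')(-1, 3)) = Mul(Mul(Pow(Add(1, -4), Rational(1, 2)), 5), Add(-30, Mul(-5, 3))) = Mul(Mul(Pow(-3, Rational(1, 2)), 5), Add(-30, -15)) = Mul(Mul(Mul(I, Pow(3, Rational(1, 2))), 5), -45) = Mul(Mul(5, I, Pow(3, Rational(1, 2))), -45) = Mul(-225, I, Pow(3, Rational(1, 2)))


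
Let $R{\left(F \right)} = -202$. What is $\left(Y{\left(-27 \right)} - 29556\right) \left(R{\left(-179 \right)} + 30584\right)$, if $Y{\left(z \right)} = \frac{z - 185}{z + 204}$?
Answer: $- \frac{158947200368}{177} \approx -8.9801 \cdot 10^{8}$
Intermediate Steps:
$Y{\left(z \right)} = \frac{-185 + z}{204 + z}$
$\left(Y{\left(-27 \right)} - 29556\right) \left(R{\left(-179 \right)} + 30584\right) = \left(\frac{-185 - 27}{204 - 27} - 29556\right) \left(-202 + 30584\right) = \left(\frac{1}{177} \left(-212\right) - 29556\right) 30382 = \left(- \frac{212}{177} - 29556\right) 30382 = \left(- \frac{5231624}{177}\right) 30382 = - \frac{158947200368}{177}$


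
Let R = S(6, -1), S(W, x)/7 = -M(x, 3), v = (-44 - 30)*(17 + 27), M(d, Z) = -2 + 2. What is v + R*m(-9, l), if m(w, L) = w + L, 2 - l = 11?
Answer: -3256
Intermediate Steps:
l = -9 (l = 2 - 1*11 = 2 - 11 = -9)
M(d, Z) = 0
m(w, L) = L + w
v = -3256 (v = -74*44 = -3256)
S(W, x) = 0 (S(W, x) = 7*(-1*0) = 7*0 = 0)
R = 0
v + R*m(-9, l) = -3256 + 0*(-9 - 9) = -3256 + 0*(-18) = -3256 + 0 = -3256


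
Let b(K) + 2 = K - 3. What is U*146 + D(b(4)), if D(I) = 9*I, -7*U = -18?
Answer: 2565/7 ≈ 366.43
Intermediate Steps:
U = 18/7 (U = -⅐*(-18) = 18/7 ≈ 2.5714)
b(K) = -5 + K (b(K) = -2 + (K - 3) = -2 + (-3 + K) = -5 + K)
U*146 + D(b(4)) = (18/7)*146 + 9*(-5 + 4) = 2628/7 + 9*(-1) = 2628/7 - 9 = 2565/7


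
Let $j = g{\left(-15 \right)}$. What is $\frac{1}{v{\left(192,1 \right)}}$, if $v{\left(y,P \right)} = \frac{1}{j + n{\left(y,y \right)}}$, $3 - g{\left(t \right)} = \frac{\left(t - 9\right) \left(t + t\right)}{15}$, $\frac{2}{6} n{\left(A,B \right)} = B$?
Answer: $531$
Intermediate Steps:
$n{\left(A,B \right)} = 3 B$
$g{\left(t \right)} = 3 - \frac{2 t \left(-9 + t\right)}{15}$ ($g{\left(t \right)} = 3 - \frac{\left(t - 9\right) \left(t + t\right)}{15} = 3 - \left(-9 + t\right) 2 t \frac{1}{15} = 3 - 2 t \left(-9 + t\right) \frac{1}{15} = 3 - \frac{2 t \left(-9 + t\right)}{15}$)
$j = -45$ ($j = 3 - \frac{2 \left(-15\right)^{2}}{15} + \frac{6}{5} \left(-15\right) = 3 - 30 - 18 = -45$)
$v{\left(y,P \right)} = \frac{1}{-45 + 3 y}$
$\frac{1}{v{\left(192,1 \right)}} = \frac{1}{\frac{1}{3} \frac{1}{-15 + 192}} = \frac{1}{\frac{1}{3} \cdot \frac{1}{177}} = \frac{1}{\frac{1}{531}} = 531$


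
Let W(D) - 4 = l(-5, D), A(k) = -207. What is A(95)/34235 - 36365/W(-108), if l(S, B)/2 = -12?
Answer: 248990327/136940 ≈ 1818.2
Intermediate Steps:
l(S, B) = -24 (l(S, B) = 2*(-12) = -24)
W(D) = -20 (W(D) = 4 - 24 = -20)
A(95)/34235 - 36365/W(-108) = -207/34235 - 36365/(-20) = -207*1/34235 - 36365*(-1/20) = -207/34235 + 7273/4 = 248990327/136940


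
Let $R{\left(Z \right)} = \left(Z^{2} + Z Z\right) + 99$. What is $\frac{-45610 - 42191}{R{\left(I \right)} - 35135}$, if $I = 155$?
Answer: $- \frac{29267}{4338} \approx -6.7467$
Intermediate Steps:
$R{\left(Z \right)} = 99 + 2 Z^{2}$ ($R{\left(Z \right)} = \left(Z^{2} + Z^{2}\right) + 99 = 2 Z^{2} + 99 = 99 + 2 Z^{2}$)
$\frac{-45610 - 42191}{R{\left(I \right)} - 35135} = \frac{-45610 - 42191}{\left(99 + 2 \cdot 155^{2}\right) - 35135} = - \frac{87801}{\left(99 + 2 \cdot 24025\right) - 35135} = - \frac{87801}{\left(99 + 48050\right) - 35135} = - \frac{87801}{48149 - 35135} = - \frac{87801}{13014} = \left(-87801\right) \frac{1}{13014} = - \frac{29267}{4338}$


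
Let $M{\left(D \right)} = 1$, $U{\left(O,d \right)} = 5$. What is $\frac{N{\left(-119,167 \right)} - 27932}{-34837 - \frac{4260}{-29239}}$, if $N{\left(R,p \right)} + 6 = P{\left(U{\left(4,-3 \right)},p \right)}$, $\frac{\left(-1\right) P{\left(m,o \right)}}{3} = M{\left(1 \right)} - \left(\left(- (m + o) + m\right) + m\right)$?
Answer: $\frac{831177053}{1018594783} \approx 0.816$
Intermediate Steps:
$P{\left(m,o \right)} = -3 - 3 o + 3 m$ ($P{\left(m,o \right)} = - 3 \left(1 - \left(\left(- (m + o) + m\right) + m\right)\right) = - 3 \left(1 - \left(\left(\left(- m - o\right) + m\right) + m\right)\right) = - 3 \left(1 - \left(- o + m\right)\right) = - 3 \left(1 - \left(m - o\right)\right) = - 3 \left(1 + o - m\right) = -3 - 3 o + 3 m$)
$N{\left(R,p \right)} = 6 - 3 p$ ($N{\left(R,p \right)} = -6 - \left(-12 + 3 p\right) = 6 - 3 p$)
$\frac{N{\left(-119,167 \right)} - 27932}{-34837 - \frac{4260}{-29239}} = \frac{\left(6 - 501\right) - 27932}{-34837 - \frac{4260}{-29239}} = \frac{\left(6 - 501\right) - 27932}{-34837 - - \frac{4260}{29239}} = \frac{-495 - 27932}{-34837 + \frac{4260}{29239}} = - \frac{28427}{- \frac{1018594783}{29239}} = \left(-28427\right) \left(- \frac{29239}{1018594783}\right) = \frac{831177053}{1018594783}$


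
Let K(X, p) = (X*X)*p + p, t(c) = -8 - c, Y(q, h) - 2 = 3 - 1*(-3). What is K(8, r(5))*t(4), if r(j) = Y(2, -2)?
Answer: -6240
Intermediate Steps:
Y(q, h) = 8 (Y(q, h) = 2 + (3 - 1*(-3)) = 2 + (3 + 3) = 2 + 6 = 8)
r(j) = 8
K(X, p) = p + p*X² (K(X, p) = X²*p + p = p*X² + p = p + p*X²)
K(8, r(5))*t(4) = (8*(1 + 8²))*(-8 - 1*4) = (8*(1 + 64))*(-8 - 4) = (8*65)*(-12) = 520*(-12) = -6240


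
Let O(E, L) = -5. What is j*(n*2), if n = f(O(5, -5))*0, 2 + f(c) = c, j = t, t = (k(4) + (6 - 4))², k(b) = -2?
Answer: 0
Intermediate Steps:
t = 0 (t = (-2 + (6 - 4))² = (-2 + 2)² = 0² = 0)
j = 0
f(c) = -2 + c
n = 0 (n = (-2 - 5)*0 = -7*0 = 0)
j*(n*2) = 0*(0*2) = 0*0 = 0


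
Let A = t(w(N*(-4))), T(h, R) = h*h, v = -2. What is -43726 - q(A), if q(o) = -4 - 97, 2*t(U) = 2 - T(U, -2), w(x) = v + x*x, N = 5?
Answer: -43625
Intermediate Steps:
T(h, R) = h²
w(x) = -2 + x² (w(x) = -2 + x*x = -2 + x²)
t(U) = 1 - U²/2 (t(U) = (2 - U²)/2 = 1 - U²/2)
A = -79201 (A = 1 - (-2 + (5*(-4))²)²/2 = 1 - (-2 + (-20)²)²/2 = 1 - (-2 + 400)²/2 = 1 - ½*398² = 1 - ½*158404 = 1 - 79202 = -79201)
q(o) = -101
-43726 - q(A) = -43726 - 1*(-101) = -43726 + 101 = -43625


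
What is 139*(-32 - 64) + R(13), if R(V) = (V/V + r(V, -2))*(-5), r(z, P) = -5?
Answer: -13324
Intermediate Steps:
R(V) = 20 (R(V) = (V/V - 5)*(-5) = (1 - 5)*(-5) = -4*(-5) = 20)
139*(-32 - 64) + R(13) = 139*(-32 - 64) + 20 = 139*(-96) + 20 = -13344 + 20 = -13324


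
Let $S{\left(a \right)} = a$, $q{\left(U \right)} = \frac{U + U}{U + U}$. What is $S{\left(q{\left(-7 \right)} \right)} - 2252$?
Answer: $-2251$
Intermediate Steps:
$q{\left(U \right)} = 1$ ($q{\left(U \right)} = \frac{2 U}{2 U} = 2 U \frac{1}{2 U} = 1$)
$S{\left(q{\left(-7 \right)} \right)} - 2252 = 1 - 2252 = -2251$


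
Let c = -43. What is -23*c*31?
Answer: 30659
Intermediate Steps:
-23*c*31 = -23*(-43)*31 = 989*31 = 30659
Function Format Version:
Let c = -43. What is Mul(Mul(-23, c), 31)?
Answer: 30659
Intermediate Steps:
Mul(Mul(-23, c), 31) = Mul(Mul(-23, -43), 31) = Mul(989, 31) = 30659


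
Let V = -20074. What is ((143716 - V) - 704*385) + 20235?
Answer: -87015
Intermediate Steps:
((143716 - V) - 704*385) + 20235 = ((143716 - 1*(-20074)) - 704*385) + 20235 = ((143716 + 20074) - 271040) + 20235 = (163790 - 271040) + 20235 = -107250 + 20235 = -87015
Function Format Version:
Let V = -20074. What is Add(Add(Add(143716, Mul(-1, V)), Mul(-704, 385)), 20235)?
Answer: -87015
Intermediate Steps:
Add(Add(Add(143716, Mul(-1, V)), Mul(-704, 385)), 20235) = Add(Add(Add(143716, Mul(-1, -20074)), Mul(-704, 385)), 20235) = Add(Add(Add(143716, 20074), -271040), 20235) = Add(Add(163790, -271040), 20235) = Add(-107250, 20235) = -87015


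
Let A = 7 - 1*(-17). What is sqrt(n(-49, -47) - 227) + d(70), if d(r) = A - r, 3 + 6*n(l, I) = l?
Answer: -46 + I*sqrt(2121)/3 ≈ -46.0 + 15.351*I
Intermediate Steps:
A = 24 (A = 7 + 17 = 24)
n(l, I) = -1/2 + l/6
d(r) = 24 - r
sqrt(n(-49, -47) - 227) + d(70) = sqrt((-1/2 + (1/6)*(-49)) - 227) + (24 - 1*70) = sqrt((-1/2 - 49/6) - 227) + (24 - 70) = sqrt(-26/3 - 227) - 46 = sqrt(-707/3) - 46 = I*sqrt(2121)/3 - 46 = -46 + I*sqrt(2121)/3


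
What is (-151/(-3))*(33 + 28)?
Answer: 9211/3 ≈ 3070.3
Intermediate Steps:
(-151/(-3))*(33 + 28) = -151*(-⅓)*61 = (151/3)*61 = 9211/3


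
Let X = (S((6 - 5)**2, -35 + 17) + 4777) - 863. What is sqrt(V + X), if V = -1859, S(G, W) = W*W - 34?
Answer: sqrt(2345) ≈ 48.425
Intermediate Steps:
S(G, W) = -34 + W**2 (S(G, W) = W**2 - 34 = -34 + W**2)
X = 4204 (X = ((-34 + (-35 + 17)**2) + 4777) - 863 = ((-34 + (-18)**2) + 4777) - 863 = ((-34 + 324) + 4777) - 863 = (290 + 4777) - 863 = 5067 - 863 = 4204)
sqrt(V + X) = sqrt(-1859 + 4204) = sqrt(2345)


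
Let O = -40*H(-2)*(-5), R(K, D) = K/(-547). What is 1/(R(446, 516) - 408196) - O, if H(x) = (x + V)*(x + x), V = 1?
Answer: -178626926947/223283658 ≈ -800.00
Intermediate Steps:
H(x) = 2*x*(1 + x) (H(x) = (x + 1)*(x + x) = (1 + x)*(2*x) = 2*x*(1 + x))
R(K, D) = -K/547 (R(K, D) = K*(-1/547) = -K/547)
O = 800 (O = -80*(-2)*(1 - 2)*(-5) = -80*(-2)*(-1)*(-5) = -40*4*(-5) = -160*(-5) = 800)
1/(R(446, 516) - 408196) - O = 1/(-1/547*446 - 408196) - 1*800 = 1/(-446/547 - 408196) - 800 = 1/(-223283658/547) - 800 = -547/223283658 - 800 = -178626926947/223283658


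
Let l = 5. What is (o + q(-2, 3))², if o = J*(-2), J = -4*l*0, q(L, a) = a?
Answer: 9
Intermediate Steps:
J = 0 (J = -4*5*0 = -20*0 = 0)
o = 0 (o = 0*(-2) = 0)
(o + q(-2, 3))² = (0 + 3)² = 3² = 9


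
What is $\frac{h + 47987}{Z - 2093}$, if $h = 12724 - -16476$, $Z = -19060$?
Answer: $- \frac{2339}{641} \approx -3.649$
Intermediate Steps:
$h = 29200$ ($h = 12724 + 16476 = 29200$)
$\frac{h + 47987}{Z - 2093} = \frac{29200 + 47987}{-19060 - 2093} = \frac{77187}{-21153} = 77187 \left(- \frac{1}{21153}\right) = - \frac{2339}{641}$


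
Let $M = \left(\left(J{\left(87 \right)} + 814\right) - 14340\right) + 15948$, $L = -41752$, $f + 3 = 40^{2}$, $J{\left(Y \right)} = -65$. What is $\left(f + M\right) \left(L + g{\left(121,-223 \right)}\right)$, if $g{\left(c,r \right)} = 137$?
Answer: $-164545710$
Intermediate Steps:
$f = 1597$ ($f = -3 + 40^{2} = -3 + 1600 = 1597$)
$M = 2357$ ($M = \left(\left(-65 + 814\right) - 14340\right) + 15948 = \left(749 - 14340\right) + 15948 = -13591 + 15948 = 2357$)
$\left(f + M\right) \left(L + g{\left(121,-223 \right)}\right) = \left(1597 + 2357\right) \left(-41752 + 137\right) = 3954 \left(-41615\right) = -164545710$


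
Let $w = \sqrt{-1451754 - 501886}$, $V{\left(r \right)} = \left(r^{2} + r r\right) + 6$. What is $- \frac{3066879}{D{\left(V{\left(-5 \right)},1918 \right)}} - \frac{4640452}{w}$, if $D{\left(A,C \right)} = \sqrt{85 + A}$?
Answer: $- \frac{1022293 \sqrt{141}}{47} + \frac{1160113 i \sqrt{10}}{1105} \approx -2.5828 \cdot 10^{5} + 3320.0 i$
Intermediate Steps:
$V{\left(r \right)} = 6 + 2 r^{2}$ ($V{\left(r \right)} = \left(r^{2} + r^{2}\right) + 6 = 2 r^{2} + 6 = 6 + 2 r^{2}$)
$w = 442 i \sqrt{10}$ ($w = \sqrt{-1953640} = 442 i \sqrt{10} \approx 1397.7 i$)
$- \frac{3066879}{D{\left(V{\left(-5 \right)},1918 \right)}} - \frac{4640452}{w} = - \frac{3066879}{\sqrt{85 + \left(6 + 2 \left(-5\right)^{2}\right)}} - \frac{4640452}{442 i \sqrt{10}} = - \frac{3066879}{\sqrt{85 + \left(6 + 2 \cdot 25\right)}} - 4640452 \left(- \frac{i \sqrt{10}}{4420}\right) = - \frac{3066879}{\sqrt{85 + \left(6 + 50\right)}} + \frac{1160113 i \sqrt{10}}{1105} = - \frac{3066879}{\sqrt{85 + 56}} + \frac{1160113 i \sqrt{10}}{1105} = - \frac{3066879}{\sqrt{141}} + \frac{1160113 i \sqrt{10}}{1105} = - 3066879 \frac{\sqrt{141}}{141} + \frac{1160113 i \sqrt{10}}{1105} = - \frac{1022293 \sqrt{141}}{47} + \frac{1160113 i \sqrt{10}}{1105}$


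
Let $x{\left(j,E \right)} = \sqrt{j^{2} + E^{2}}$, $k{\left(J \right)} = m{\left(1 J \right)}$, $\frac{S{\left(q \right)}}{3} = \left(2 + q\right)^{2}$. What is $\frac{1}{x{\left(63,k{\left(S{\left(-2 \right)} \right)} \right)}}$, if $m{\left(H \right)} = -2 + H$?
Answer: $\frac{\sqrt{3973}}{3973} \approx 0.015865$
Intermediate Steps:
$S{\left(q \right)} = 3 \left(2 + q\right)^{2}$
$k{\left(J \right)} = -2 + J$ ($k{\left(J \right)} = -2 + 1 J = -2 + J$)
$x{\left(j,E \right)} = \sqrt{E^{2} + j^{2}}$
$\frac{1}{x{\left(63,k{\left(S{\left(-2 \right)} \right)} \right)}} = \frac{1}{\sqrt{\left(-2 + 3 \left(2 - 2\right)^{2}\right)^{2} + 63^{2}}} = \frac{1}{\sqrt{\left(-2 + 3 \cdot 0^{2}\right)^{2} + 3969}} = \frac{1}{\sqrt{\left(-2 + 3 \cdot 0\right)^{2} + 3969}} = \frac{1}{\sqrt{\left(-2 + 0\right)^{2} + 3969}} = \frac{1}{\sqrt{\left(-2\right)^{2} + 3969}} = \frac{1}{\sqrt{4 + 3969}} = \frac{1}{\sqrt{3973}} = \frac{\sqrt{3973}}{3973}$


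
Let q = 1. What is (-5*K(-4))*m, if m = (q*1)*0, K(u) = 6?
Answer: 0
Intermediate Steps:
m = 0 (m = (1*1)*0 = 1*0 = 0)
(-5*K(-4))*m = -5*6*0 = -30*0 = 0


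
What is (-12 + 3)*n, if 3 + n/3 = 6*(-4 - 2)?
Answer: 1053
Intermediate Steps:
n = -117 (n = -9 + 3*(6*(-4 - 2)) = -9 + 3*(6*(-6)) = -9 + 3*(-36) = -9 - 108 = -117)
(-12 + 3)*n = (-12 + 3)*(-117) = -9*(-117) = 1053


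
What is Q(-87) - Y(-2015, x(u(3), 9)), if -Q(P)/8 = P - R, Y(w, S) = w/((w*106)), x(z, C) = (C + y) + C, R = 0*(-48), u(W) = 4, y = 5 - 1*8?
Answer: 73775/106 ≈ 695.99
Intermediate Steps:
y = -3 (y = 5 - 8 = -3)
R = 0
x(z, C) = -3 + 2*C (x(z, C) = (C - 3) + C = (-3 + C) + C = -3 + 2*C)
Y(w, S) = 1/106 (Y(w, S) = w/((106*w)) = w*(1/(106*w)) = 1/106)
Q(P) = -8*P (Q(P) = -8*(P - 1*0) = -8*(P + 0) = -8*P)
Q(-87) - Y(-2015, x(u(3), 9)) = -8*(-87) - 1*1/106 = 696 - 1/106 = 73775/106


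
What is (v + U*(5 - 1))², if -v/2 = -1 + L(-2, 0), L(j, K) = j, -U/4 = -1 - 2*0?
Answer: 484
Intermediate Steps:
U = 4 (U = -4*(-1 - 2*0) = -4*(-1 + 0) = -4*(-1) = 4)
v = 6 (v = -2*(-1 - 2) = -2*(-3) = 6)
(v + U*(5 - 1))² = (6 + 4*(5 - 1))² = (6 + 4*4)² = (6 + 16)² = 22² = 484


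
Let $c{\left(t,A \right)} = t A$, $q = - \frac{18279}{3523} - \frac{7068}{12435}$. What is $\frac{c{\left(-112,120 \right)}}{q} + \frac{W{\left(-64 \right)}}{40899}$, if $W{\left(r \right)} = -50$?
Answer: $\frac{8026919522725450}{3438241632057} \approx 2334.6$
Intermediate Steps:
$q = - \frac{84066643}{14602835}$ ($q = \left(-18279\right) \frac{1}{3523} - \frac{2356}{4145} = - \frac{18279}{3523} - \frac{2356}{4145} = - \frac{84066643}{14602835} \approx -5.7569$)
$c{\left(t,A \right)} = A t$
$\frac{c{\left(-112,120 \right)}}{q} + \frac{W{\left(-64 \right)}}{40899} = \frac{120 \left(-112\right)}{- \frac{84066643}{14602835}} - \frac{50}{40899} = \left(-13440\right) \left(- \frac{14602835}{84066643}\right) - \frac{50}{40899} = \frac{196262102400}{84066643} - \frac{50}{40899} = \frac{8026919522725450}{3438241632057}$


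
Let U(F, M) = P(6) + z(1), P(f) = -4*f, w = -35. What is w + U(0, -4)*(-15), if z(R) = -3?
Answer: 370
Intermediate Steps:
U(F, M) = -27 (U(F, M) = -4*6 - 3 = -24 - 3 = -27)
w + U(0, -4)*(-15) = -35 - 27*(-15) = -35 + 405 = 370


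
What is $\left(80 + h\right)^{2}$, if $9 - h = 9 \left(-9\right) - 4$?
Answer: $30276$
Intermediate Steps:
$h = 94$ ($h = 9 - \left(9 \left(-9\right) - 4\right) = 9 - \left(-81 - 4\right) = 9 - -85 = 9 + 85 = 94$)
$\left(80 + h\right)^{2} = \left(80 + 94\right)^{2} = 174^{2} = 30276$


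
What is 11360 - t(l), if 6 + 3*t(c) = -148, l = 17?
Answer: 34234/3 ≈ 11411.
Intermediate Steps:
t(c) = -154/3 (t(c) = -2 + (⅓)*(-148) = -2 - 148/3 = -154/3)
11360 - t(l) = 11360 - 1*(-154/3) = 11360 + 154/3 = 34234/3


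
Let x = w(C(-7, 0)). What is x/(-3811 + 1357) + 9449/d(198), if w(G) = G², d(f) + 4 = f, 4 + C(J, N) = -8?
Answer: 3859985/79346 ≈ 48.648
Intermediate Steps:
C(J, N) = -12 (C(J, N) = -4 - 8 = -12)
d(f) = -4 + f
x = 144 (x = (-12)² = 144)
x/(-3811 + 1357) + 9449/d(198) = 144/(-3811 + 1357) + 9449/(-4 + 198) = 144/(-2454) + 9449/194 = 144*(-1/2454) + 9449*(1/194) = -24/409 + 9449/194 = 3859985/79346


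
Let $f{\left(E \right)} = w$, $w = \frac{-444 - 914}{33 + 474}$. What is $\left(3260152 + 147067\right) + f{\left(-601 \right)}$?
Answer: $\frac{1727458675}{507} \approx 3.4072 \cdot 10^{6}$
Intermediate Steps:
$w = - \frac{1358}{507} \approx -2.6785$
$f{\left(E \right)} = - \frac{1358}{507}$
$\left(3260152 + 147067\right) + f{\left(-601 \right)} = \left(3260152 + 147067\right) - \frac{1358}{507} = 3407219 - \frac{1358}{507} = \frac{1727458675}{507}$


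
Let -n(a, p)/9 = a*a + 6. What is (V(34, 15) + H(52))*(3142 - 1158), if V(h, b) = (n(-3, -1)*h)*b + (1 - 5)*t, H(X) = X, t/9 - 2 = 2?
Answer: -136780928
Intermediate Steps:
t = 36 (t = 18 + 9*2 = 18 + 18 = 36)
n(a, p) = -54 - 9*a² (n(a, p) = -9*(a*a + 6) = -9*(a² + 6) = -9*(6 + a²) = -54 - 9*a²)
V(h, b) = -144 - 135*b*h (V(h, b) = ((-54 - 9*(-3)²)*h)*b + (1 - 5)*36 = ((-54 - 9*9)*h)*b - 4*36 = ((-54 - 81)*h)*b - 144 = (-135*h)*b - 144 = -135*b*h - 144 = -144 - 135*b*h)
(V(34, 15) + H(52))*(3142 - 1158) = ((-144 - 135*15*34) + 52)*(3142 - 1158) = ((-144 - 68850) + 52)*1984 = (-68994 + 52)*1984 = -68942*1984 = -136780928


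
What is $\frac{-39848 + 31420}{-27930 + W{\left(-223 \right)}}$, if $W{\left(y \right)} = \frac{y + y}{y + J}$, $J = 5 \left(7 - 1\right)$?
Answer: $\frac{406651}{1347511} \approx 0.30178$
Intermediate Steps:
$J = 30$ ($J = 5 \cdot 6 = 30$)
$W{\left(y \right)} = \frac{2 y}{30 + y}$ ($W{\left(y \right)} = \frac{y + y}{y + 30} = \frac{2 y}{30 + y}$)
$\frac{-39848 + 31420}{-27930 + W{\left(-223 \right)}} = \frac{-39848 + 31420}{-27930 + 2 \left(-223\right) \frac{1}{30 - 223}} = - \frac{8428}{-27930 + 2 \left(-223\right) \frac{1}{-193}} = - \frac{8428}{-27930 + 2 \left(-223\right) \left(- \frac{1}{193}\right)} = - \frac{8428}{-27930 + \frac{446}{193}} = - \frac{8428}{- \frac{5390044}{193}} = \left(-8428\right) \left(- \frac{193}{5390044}\right) = \frac{406651}{1347511}$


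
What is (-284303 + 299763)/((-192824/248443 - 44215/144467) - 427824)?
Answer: -554887458060260/15355418651260997 ≈ -0.036136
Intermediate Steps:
(-284303 + 299763)/((-192824/248443 - 44215/144467) - 427824) = 15460/((-192824*1/248443 - 44215*1/144467) - 427824) = 15460/((-192824/248443 - 44215/144467) - 427824) = 15460/(-38841612053/35891814881 - 427824) = 15460/(-15355418651260997/35891814881) = 15460*(-35891814881/15355418651260997) = -554887458060260/15355418651260997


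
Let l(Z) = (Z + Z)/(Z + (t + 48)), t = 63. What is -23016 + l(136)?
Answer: -5684680/247 ≈ -23015.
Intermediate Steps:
l(Z) = 2*Z/(111 + Z) (l(Z) = (Z + Z)/(Z + (63 + 48)) = (2*Z)/(Z + 111) = (2*Z)/(111 + Z) = 2*Z/(111 + Z))
-23016 + l(136) = -23016 + 2*136/(111 + 136) = -23016 + 2*136/247 = -23016 + 2*136*(1/247) = -23016 + 272/247 = -5684680/247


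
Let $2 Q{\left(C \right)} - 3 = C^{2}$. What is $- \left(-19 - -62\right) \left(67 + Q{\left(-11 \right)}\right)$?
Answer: $-5547$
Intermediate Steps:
$Q{\left(C \right)} = \frac{3}{2} + \frac{C^{2}}{2}$
$- \left(-19 - -62\right) \left(67 + Q{\left(-11 \right)}\right) = - \left(-19 - -62\right) \left(67 + \left(\frac{3}{2} + \frac{\left(-11\right)^{2}}{2}\right)\right) = - \left(-19 + 62\right) \left(67 + \left(\frac{3}{2} + \frac{1}{2} \cdot 121\right)\right) = - 43 \left(67 + \left(\frac{3}{2} + \frac{121}{2}\right)\right) = - 43 \left(67 + 62\right) = - 43 \cdot 129 = \left(-1\right) 5547 = -5547$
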